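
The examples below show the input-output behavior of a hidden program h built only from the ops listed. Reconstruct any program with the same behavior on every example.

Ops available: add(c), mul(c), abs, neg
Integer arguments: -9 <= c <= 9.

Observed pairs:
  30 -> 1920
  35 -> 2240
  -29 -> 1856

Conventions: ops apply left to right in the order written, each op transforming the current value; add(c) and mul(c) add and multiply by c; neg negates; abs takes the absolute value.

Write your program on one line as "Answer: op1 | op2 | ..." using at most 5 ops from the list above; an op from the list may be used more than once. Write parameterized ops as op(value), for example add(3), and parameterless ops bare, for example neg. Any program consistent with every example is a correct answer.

mul(8) | neg | mul(8) | abs

Check, running the answer program on each example:
  30 -> 240 -> -240 -> -1920 -> 1920
  35 -> 280 -> -280 -> -2240 -> 2240
  -29 -> -232 -> 232 -> 1856 -> 1856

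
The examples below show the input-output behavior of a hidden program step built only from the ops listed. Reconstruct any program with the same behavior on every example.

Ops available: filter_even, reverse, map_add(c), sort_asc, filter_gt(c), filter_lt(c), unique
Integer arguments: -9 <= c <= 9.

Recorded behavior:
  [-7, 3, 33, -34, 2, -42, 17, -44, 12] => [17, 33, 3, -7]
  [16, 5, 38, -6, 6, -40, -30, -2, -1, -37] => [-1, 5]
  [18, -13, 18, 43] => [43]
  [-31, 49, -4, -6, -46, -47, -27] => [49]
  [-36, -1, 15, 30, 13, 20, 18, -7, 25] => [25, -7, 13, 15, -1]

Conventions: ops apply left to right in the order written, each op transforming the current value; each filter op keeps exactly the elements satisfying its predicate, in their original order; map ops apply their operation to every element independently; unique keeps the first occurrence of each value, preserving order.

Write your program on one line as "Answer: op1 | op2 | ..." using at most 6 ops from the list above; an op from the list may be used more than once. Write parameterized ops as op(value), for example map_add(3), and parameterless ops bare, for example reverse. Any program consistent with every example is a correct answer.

map_add(5) | filter_gt(-5) | filter_even | reverse | map_add(-5)

Check, running the answer program on each example:
  [-7, 3, 33, -34, 2, -42, 17, -44, 12] -> [-2, 8, 38, -29, 7, -37, 22, -39, 17] -> [-2, 8, 38, 7, 22, 17] -> [-2, 8, 38, 22] -> [22, 38, 8, -2] -> [17, 33, 3, -7]
  [16, 5, 38, -6, 6, -40, -30, -2, -1, -37] -> [21, 10, 43, -1, 11, -35, -25, 3, 4, -32] -> [21, 10, 43, -1, 11, 3, 4] -> [10, 4] -> [4, 10] -> [-1, 5]
  [18, -13, 18, 43] -> [23, -8, 23, 48] -> [23, 23, 48] -> [48] -> [48] -> [43]
  [-31, 49, -4, -6, -46, -47, -27] -> [-26, 54, 1, -1, -41, -42, -22] -> [54, 1, -1] -> [54] -> [54] -> [49]
  [-36, -1, 15, 30, 13, 20, 18, -7, 25] -> [-31, 4, 20, 35, 18, 25, 23, -2, 30] -> [4, 20, 35, 18, 25, 23, -2, 30] -> [4, 20, 18, -2, 30] -> [30, -2, 18, 20, 4] -> [25, -7, 13, 15, -1]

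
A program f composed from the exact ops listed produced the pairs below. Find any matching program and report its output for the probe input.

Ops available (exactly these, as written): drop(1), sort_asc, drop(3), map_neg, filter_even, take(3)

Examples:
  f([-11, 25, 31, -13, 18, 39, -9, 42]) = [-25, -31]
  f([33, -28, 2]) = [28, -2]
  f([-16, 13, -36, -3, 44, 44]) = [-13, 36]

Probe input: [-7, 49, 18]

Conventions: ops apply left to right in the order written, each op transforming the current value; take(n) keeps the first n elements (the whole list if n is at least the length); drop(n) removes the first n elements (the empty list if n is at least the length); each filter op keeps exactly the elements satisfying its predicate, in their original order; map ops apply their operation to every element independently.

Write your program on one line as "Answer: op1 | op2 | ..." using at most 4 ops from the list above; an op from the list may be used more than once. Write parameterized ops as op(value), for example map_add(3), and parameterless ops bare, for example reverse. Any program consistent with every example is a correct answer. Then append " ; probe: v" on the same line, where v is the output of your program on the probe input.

map_neg | take(3) | drop(1) ; probe: [-49, -18]

Check, running the answer program on each example:
  [-11, 25, 31, -13, 18, 39, -9, 42] -> [11, -25, -31, 13, -18, -39, 9, -42] -> [11, -25, -31] -> [-25, -31]
  [33, -28, 2] -> [-33, 28, -2] -> [-33, 28, -2] -> [28, -2]
  [-16, 13, -36, -3, 44, 44] -> [16, -13, 36, 3, -44, -44] -> [16, -13, 36] -> [-13, 36]
  probe: [-7, 49, 18] -> [7, -49, -18] -> [7, -49, -18] -> [-49, -18]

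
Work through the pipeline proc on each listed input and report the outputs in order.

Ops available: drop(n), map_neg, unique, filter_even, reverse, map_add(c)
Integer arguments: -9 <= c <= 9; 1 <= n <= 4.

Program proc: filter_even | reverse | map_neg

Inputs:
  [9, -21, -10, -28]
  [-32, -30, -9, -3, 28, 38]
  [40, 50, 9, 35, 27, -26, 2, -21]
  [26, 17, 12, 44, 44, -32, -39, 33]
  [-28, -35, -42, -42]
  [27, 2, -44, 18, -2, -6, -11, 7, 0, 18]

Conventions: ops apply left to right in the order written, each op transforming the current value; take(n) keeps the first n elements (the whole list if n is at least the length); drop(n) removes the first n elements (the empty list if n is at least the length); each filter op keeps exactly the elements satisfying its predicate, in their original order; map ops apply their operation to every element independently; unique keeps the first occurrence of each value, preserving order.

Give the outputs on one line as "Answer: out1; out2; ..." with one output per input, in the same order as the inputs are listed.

[28, 10]; [-38, -28, 30, 32]; [-2, 26, -50, -40]; [32, -44, -44, -12, -26]; [42, 42, 28]; [-18, 0, 6, 2, -18, 44, -2]

Execution, op by op:
  [9, -21, -10, -28] -> [-10, -28] -> [-28, -10] -> [28, 10]
  [-32, -30, -9, -3, 28, 38] -> [-32, -30, 28, 38] -> [38, 28, -30, -32] -> [-38, -28, 30, 32]
  [40, 50, 9, 35, 27, -26, 2, -21] -> [40, 50, -26, 2] -> [2, -26, 50, 40] -> [-2, 26, -50, -40]
  [26, 17, 12, 44, 44, -32, -39, 33] -> [26, 12, 44, 44, -32] -> [-32, 44, 44, 12, 26] -> [32, -44, -44, -12, -26]
  [-28, -35, -42, -42] -> [-28, -42, -42] -> [-42, -42, -28] -> [42, 42, 28]
  [27, 2, -44, 18, -2, -6, -11, 7, 0, 18] -> [2, -44, 18, -2, -6, 0, 18] -> [18, 0, -6, -2, 18, -44, 2] -> [-18, 0, 6, 2, -18, 44, -2]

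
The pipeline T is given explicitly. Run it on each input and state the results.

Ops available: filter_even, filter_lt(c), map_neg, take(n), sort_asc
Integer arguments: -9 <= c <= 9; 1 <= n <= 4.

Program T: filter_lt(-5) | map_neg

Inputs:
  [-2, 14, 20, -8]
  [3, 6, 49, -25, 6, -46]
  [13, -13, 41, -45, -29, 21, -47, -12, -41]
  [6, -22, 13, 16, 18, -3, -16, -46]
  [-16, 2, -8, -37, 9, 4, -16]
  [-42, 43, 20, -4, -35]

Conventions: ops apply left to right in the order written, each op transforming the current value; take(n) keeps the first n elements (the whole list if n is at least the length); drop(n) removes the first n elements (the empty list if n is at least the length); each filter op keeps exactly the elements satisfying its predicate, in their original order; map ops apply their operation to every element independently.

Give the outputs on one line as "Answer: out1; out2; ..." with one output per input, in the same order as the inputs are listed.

Execution, op by op:
  [-2, 14, 20, -8] -> [-8] -> [8]
  [3, 6, 49, -25, 6, -46] -> [-25, -46] -> [25, 46]
  [13, -13, 41, -45, -29, 21, -47, -12, -41] -> [-13, -45, -29, -47, -12, -41] -> [13, 45, 29, 47, 12, 41]
  [6, -22, 13, 16, 18, -3, -16, -46] -> [-22, -16, -46] -> [22, 16, 46]
  [-16, 2, -8, -37, 9, 4, -16] -> [-16, -8, -37, -16] -> [16, 8, 37, 16]
  [-42, 43, 20, -4, -35] -> [-42, -35] -> [42, 35]

[8]; [25, 46]; [13, 45, 29, 47, 12, 41]; [22, 16, 46]; [16, 8, 37, 16]; [42, 35]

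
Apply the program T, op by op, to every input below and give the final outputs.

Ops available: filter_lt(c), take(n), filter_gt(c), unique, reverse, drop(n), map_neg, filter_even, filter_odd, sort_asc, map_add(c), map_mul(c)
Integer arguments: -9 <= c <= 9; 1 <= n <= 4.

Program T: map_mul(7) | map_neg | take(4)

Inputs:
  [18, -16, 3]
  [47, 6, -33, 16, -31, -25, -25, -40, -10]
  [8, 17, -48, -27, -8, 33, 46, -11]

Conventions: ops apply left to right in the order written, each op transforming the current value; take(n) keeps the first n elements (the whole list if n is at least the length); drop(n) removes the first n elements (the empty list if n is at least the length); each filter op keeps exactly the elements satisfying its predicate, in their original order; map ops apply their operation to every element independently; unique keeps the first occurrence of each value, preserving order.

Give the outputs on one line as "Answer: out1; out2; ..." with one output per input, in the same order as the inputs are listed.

Execution, op by op:
  [18, -16, 3] -> [126, -112, 21] -> [-126, 112, -21] -> [-126, 112, -21]
  [47, 6, -33, 16, -31, -25, -25, -40, -10] -> [329, 42, -231, 112, -217, -175, -175, -280, -70] -> [-329, -42, 231, -112, 217, 175, 175, 280, 70] -> [-329, -42, 231, -112]
  [8, 17, -48, -27, -8, 33, 46, -11] -> [56, 119, -336, -189, -56, 231, 322, -77] -> [-56, -119, 336, 189, 56, -231, -322, 77] -> [-56, -119, 336, 189]

[-126, 112, -21]; [-329, -42, 231, -112]; [-56, -119, 336, 189]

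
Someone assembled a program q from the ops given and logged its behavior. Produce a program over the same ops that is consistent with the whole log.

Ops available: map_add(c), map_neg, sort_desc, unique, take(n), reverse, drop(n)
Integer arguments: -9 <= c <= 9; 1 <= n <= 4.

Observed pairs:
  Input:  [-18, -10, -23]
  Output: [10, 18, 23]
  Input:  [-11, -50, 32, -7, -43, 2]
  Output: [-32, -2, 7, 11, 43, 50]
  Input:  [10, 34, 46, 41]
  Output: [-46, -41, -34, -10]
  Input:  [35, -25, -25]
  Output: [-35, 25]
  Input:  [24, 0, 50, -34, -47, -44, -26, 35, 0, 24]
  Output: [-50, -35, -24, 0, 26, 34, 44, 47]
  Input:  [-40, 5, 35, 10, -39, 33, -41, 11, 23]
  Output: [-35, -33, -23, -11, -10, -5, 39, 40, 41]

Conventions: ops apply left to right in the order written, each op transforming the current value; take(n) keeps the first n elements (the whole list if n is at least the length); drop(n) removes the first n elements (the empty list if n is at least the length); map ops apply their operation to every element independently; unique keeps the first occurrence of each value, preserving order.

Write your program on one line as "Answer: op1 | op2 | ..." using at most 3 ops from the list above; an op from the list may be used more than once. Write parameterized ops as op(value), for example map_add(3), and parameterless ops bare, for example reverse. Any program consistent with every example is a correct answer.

unique | sort_desc | map_neg

Check, running the answer program on each example:
  [-18, -10, -23] -> [-18, -10, -23] -> [-10, -18, -23] -> [10, 18, 23]
  [-11, -50, 32, -7, -43, 2] -> [-11, -50, 32, -7, -43, 2] -> [32, 2, -7, -11, -43, -50] -> [-32, -2, 7, 11, 43, 50]
  [10, 34, 46, 41] -> [10, 34, 46, 41] -> [46, 41, 34, 10] -> [-46, -41, -34, -10]
  [35, -25, -25] -> [35, -25] -> [35, -25] -> [-35, 25]
  [24, 0, 50, -34, -47, -44, -26, 35, 0, 24] -> [24, 0, 50, -34, -47, -44, -26, 35] -> [50, 35, 24, 0, -26, -34, -44, -47] -> [-50, -35, -24, 0, 26, 34, 44, 47]
  [-40, 5, 35, 10, -39, 33, -41, 11, 23] -> [-40, 5, 35, 10, -39, 33, -41, 11, 23] -> [35, 33, 23, 11, 10, 5, -39, -40, -41] -> [-35, -33, -23, -11, -10, -5, 39, 40, 41]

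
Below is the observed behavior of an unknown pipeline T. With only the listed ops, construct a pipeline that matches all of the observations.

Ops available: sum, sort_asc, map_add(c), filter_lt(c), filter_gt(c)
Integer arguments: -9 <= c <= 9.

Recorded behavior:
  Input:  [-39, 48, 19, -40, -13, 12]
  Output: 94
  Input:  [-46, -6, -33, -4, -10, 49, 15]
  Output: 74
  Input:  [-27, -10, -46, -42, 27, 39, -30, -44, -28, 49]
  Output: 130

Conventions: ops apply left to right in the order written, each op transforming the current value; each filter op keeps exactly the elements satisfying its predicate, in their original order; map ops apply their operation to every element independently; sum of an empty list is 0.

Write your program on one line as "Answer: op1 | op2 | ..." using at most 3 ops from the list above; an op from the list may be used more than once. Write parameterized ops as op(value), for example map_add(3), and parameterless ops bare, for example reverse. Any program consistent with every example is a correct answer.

map_add(5) | filter_gt(5) | sum

Check, running the answer program on each example:
  [-39, 48, 19, -40, -13, 12] -> [-34, 53, 24, -35, -8, 17] -> [53, 24, 17] -> 94
  [-46, -6, -33, -4, -10, 49, 15] -> [-41, -1, -28, 1, -5, 54, 20] -> [54, 20] -> 74
  [-27, -10, -46, -42, 27, 39, -30, -44, -28, 49] -> [-22, -5, -41, -37, 32, 44, -25, -39, -23, 54] -> [32, 44, 54] -> 130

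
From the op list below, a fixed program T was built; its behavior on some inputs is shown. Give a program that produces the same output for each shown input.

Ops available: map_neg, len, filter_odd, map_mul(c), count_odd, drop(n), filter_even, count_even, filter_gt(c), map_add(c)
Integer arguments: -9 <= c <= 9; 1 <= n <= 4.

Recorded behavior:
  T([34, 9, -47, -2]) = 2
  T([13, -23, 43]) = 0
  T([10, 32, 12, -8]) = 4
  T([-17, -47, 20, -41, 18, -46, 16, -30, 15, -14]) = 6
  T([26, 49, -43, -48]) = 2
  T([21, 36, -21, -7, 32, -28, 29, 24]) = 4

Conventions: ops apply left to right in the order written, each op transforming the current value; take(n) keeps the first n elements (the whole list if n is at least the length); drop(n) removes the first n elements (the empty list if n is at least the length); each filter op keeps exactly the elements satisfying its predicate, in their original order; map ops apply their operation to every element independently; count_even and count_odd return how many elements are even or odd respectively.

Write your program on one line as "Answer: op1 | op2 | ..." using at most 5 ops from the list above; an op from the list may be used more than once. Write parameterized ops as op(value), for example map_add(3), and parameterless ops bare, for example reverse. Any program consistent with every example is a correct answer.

map_add(-1) | map_mul(9) | filter_odd | count_odd

Check, running the answer program on each example:
  [34, 9, -47, -2] -> [33, 8, -48, -3] -> [297, 72, -432, -27] -> [297, -27] -> 2
  [13, -23, 43] -> [12, -24, 42] -> [108, -216, 378] -> [] -> 0
  [10, 32, 12, -8] -> [9, 31, 11, -9] -> [81, 279, 99, -81] -> [81, 279, 99, -81] -> 4
  [-17, -47, 20, -41, 18, -46, 16, -30, 15, -14] -> [-18, -48, 19, -42, 17, -47, 15, -31, 14, -15] -> [-162, -432, 171, -378, 153, -423, 135, -279, 126, -135] -> [171, 153, -423, 135, -279, -135] -> 6
  [26, 49, -43, -48] -> [25, 48, -44, -49] -> [225, 432, -396, -441] -> [225, -441] -> 2
  [21, 36, -21, -7, 32, -28, 29, 24] -> [20, 35, -22, -8, 31, -29, 28, 23] -> [180, 315, -198, -72, 279, -261, 252, 207] -> [315, 279, -261, 207] -> 4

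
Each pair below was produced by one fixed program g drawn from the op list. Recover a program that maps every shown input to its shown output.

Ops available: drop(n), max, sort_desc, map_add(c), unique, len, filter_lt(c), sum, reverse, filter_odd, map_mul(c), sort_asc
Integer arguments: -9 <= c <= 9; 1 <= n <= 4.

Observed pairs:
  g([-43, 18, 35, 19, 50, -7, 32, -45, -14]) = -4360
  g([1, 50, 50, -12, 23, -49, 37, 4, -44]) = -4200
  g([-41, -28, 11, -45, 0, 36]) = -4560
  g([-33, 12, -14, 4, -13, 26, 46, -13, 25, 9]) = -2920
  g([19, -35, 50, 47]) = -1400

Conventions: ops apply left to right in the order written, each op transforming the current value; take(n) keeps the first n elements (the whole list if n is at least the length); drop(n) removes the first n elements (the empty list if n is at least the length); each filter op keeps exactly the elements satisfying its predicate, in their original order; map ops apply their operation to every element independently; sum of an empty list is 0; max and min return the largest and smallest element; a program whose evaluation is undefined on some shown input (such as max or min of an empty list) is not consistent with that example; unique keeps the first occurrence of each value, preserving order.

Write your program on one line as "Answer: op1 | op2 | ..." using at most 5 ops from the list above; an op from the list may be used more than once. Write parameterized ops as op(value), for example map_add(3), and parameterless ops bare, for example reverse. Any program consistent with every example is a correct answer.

map_mul(-5) | map_mul(-8) | filter_lt(-1) | sum

Check, running the answer program on each example:
  [-43, 18, 35, 19, 50, -7, 32, -45, -14] -> [215, -90, -175, -95, -250, 35, -160, 225, 70] -> [-1720, 720, 1400, 760, 2000, -280, 1280, -1800, -560] -> [-1720, -280, -1800, -560] -> -4360
  [1, 50, 50, -12, 23, -49, 37, 4, -44] -> [-5, -250, -250, 60, -115, 245, -185, -20, 220] -> [40, 2000, 2000, -480, 920, -1960, 1480, 160, -1760] -> [-480, -1960, -1760] -> -4200
  [-41, -28, 11, -45, 0, 36] -> [205, 140, -55, 225, 0, -180] -> [-1640, -1120, 440, -1800, 0, 1440] -> [-1640, -1120, -1800] -> -4560
  [-33, 12, -14, 4, -13, 26, 46, -13, 25, 9] -> [165, -60, 70, -20, 65, -130, -230, 65, -125, -45] -> [-1320, 480, -560, 160, -520, 1040, 1840, -520, 1000, 360] -> [-1320, -560, -520, -520] -> -2920
  [19, -35, 50, 47] -> [-95, 175, -250, -235] -> [760, -1400, 2000, 1880] -> [-1400] -> -1400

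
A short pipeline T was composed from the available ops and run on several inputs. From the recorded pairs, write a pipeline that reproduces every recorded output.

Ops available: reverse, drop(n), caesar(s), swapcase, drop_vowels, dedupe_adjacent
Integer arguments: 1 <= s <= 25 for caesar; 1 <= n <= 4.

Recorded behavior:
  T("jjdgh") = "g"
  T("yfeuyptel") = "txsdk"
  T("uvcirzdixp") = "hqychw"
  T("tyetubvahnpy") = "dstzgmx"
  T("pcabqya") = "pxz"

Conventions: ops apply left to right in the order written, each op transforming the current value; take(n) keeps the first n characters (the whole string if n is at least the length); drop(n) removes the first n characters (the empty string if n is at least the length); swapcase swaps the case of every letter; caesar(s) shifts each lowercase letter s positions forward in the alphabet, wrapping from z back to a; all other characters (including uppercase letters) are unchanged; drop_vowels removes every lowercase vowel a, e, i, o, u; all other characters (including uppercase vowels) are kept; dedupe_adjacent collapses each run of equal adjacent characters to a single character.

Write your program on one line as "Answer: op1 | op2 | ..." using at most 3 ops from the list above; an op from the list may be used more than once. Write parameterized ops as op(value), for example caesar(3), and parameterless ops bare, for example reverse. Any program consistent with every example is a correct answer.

caesar(25) | drop_vowels | drop(2)

Check, running the answer program on each example:
  "jjdgh" -> "iicfg" -> "cfg" -> "g"
  "yfeuyptel" -> "xedtxosdk" -> "xdtxsdk" -> "txsdk"
  "uvcirzdixp" -> "tubhqychwo" -> "tbhqychw" -> "hqychw"
  "tyetubvahnpy" -> "sxdstauzgmox" -> "sxdstzgmx" -> "dstzgmx"
  "pcabqya" -> "obzapxz" -> "bzpxz" -> "pxz"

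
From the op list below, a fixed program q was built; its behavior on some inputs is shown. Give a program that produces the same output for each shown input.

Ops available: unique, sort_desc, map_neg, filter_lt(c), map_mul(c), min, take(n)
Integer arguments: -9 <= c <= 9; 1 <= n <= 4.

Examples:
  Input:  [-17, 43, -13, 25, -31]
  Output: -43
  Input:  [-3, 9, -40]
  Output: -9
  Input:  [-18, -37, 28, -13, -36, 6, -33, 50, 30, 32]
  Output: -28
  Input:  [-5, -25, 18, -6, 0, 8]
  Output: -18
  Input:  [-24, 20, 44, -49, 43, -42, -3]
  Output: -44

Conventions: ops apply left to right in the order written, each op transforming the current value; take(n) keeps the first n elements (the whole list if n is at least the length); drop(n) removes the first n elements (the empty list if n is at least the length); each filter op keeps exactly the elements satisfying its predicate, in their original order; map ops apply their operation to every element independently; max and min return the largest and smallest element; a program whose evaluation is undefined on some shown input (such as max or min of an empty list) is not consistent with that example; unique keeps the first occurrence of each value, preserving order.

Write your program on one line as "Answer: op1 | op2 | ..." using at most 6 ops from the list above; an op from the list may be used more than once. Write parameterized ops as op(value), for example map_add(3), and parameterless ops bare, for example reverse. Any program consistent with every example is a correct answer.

take(4) | sort_desc | take(3) | map_neg | min

Check, running the answer program on each example:
  [-17, 43, -13, 25, -31] -> [-17, 43, -13, 25] -> [43, 25, -13, -17] -> [43, 25, -13] -> [-43, -25, 13] -> -43
  [-3, 9, -40] -> [-3, 9, -40] -> [9, -3, -40] -> [9, -3, -40] -> [-9, 3, 40] -> -9
  [-18, -37, 28, -13, -36, 6, -33, 50, 30, 32] -> [-18, -37, 28, -13] -> [28, -13, -18, -37] -> [28, -13, -18] -> [-28, 13, 18] -> -28
  [-5, -25, 18, -6, 0, 8] -> [-5, -25, 18, -6] -> [18, -5, -6, -25] -> [18, -5, -6] -> [-18, 5, 6] -> -18
  [-24, 20, 44, -49, 43, -42, -3] -> [-24, 20, 44, -49] -> [44, 20, -24, -49] -> [44, 20, -24] -> [-44, -20, 24] -> -44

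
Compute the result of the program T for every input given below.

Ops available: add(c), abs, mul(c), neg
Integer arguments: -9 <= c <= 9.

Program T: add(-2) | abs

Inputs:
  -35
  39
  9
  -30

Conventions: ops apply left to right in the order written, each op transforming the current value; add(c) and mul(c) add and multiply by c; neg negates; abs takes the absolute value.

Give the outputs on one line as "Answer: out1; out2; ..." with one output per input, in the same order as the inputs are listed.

Execution, op by op:
  -35 -> -37 -> 37
  39 -> 37 -> 37
  9 -> 7 -> 7
  -30 -> -32 -> 32

37; 37; 7; 32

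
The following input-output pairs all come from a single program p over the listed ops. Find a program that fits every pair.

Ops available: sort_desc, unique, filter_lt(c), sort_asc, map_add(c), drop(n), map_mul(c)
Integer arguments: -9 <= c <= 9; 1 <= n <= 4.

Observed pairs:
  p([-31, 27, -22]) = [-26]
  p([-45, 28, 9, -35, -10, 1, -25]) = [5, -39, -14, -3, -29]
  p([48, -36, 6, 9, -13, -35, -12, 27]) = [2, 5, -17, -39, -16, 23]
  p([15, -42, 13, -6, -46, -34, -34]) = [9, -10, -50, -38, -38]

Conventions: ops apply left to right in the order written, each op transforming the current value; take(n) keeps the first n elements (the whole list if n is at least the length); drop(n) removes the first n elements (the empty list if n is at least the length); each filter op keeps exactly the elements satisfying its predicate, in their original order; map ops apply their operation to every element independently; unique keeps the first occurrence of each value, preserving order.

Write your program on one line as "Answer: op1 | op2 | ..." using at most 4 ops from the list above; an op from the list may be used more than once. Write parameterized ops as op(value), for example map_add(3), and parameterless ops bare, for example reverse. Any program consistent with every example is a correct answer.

drop(1) | map_add(5) | drop(1) | map_add(-9)

Check, running the answer program on each example:
  [-31, 27, -22] -> [27, -22] -> [32, -17] -> [-17] -> [-26]
  [-45, 28, 9, -35, -10, 1, -25] -> [28, 9, -35, -10, 1, -25] -> [33, 14, -30, -5, 6, -20] -> [14, -30, -5, 6, -20] -> [5, -39, -14, -3, -29]
  [48, -36, 6, 9, -13, -35, -12, 27] -> [-36, 6, 9, -13, -35, -12, 27] -> [-31, 11, 14, -8, -30, -7, 32] -> [11, 14, -8, -30, -7, 32] -> [2, 5, -17, -39, -16, 23]
  [15, -42, 13, -6, -46, -34, -34] -> [-42, 13, -6, -46, -34, -34] -> [-37, 18, -1, -41, -29, -29] -> [18, -1, -41, -29, -29] -> [9, -10, -50, -38, -38]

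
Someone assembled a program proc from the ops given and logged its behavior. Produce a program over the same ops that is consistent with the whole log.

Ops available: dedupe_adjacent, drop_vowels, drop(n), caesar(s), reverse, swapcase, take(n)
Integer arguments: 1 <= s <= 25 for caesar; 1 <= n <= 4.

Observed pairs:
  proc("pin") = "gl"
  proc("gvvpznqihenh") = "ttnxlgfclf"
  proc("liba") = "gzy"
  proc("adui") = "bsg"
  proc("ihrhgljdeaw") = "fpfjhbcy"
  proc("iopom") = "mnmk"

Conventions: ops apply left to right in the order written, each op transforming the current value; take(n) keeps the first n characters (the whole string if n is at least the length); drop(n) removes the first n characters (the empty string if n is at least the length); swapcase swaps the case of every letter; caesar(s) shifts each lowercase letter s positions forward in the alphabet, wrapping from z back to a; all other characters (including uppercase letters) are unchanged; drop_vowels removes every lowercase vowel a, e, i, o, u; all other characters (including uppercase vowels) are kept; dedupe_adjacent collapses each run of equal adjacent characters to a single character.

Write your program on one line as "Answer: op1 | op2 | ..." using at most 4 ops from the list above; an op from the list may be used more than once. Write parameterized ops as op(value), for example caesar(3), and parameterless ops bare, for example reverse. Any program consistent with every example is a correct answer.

drop(1) | caesar(24) | drop_vowels

Check, running the answer program on each example:
  "pin" -> "in" -> "gl" -> "gl"
  "gvvpznqihenh" -> "vvpznqihenh" -> "ttnxlogfclf" -> "ttnxlgfclf"
  "liba" -> "iba" -> "gzy" -> "gzy"
  "adui" -> "dui" -> "bsg" -> "bsg"
  "ihrhgljdeaw" -> "hrhgljdeaw" -> "fpfejhbcyu" -> "fpfjhbcy"
  "iopom" -> "opom" -> "mnmk" -> "mnmk"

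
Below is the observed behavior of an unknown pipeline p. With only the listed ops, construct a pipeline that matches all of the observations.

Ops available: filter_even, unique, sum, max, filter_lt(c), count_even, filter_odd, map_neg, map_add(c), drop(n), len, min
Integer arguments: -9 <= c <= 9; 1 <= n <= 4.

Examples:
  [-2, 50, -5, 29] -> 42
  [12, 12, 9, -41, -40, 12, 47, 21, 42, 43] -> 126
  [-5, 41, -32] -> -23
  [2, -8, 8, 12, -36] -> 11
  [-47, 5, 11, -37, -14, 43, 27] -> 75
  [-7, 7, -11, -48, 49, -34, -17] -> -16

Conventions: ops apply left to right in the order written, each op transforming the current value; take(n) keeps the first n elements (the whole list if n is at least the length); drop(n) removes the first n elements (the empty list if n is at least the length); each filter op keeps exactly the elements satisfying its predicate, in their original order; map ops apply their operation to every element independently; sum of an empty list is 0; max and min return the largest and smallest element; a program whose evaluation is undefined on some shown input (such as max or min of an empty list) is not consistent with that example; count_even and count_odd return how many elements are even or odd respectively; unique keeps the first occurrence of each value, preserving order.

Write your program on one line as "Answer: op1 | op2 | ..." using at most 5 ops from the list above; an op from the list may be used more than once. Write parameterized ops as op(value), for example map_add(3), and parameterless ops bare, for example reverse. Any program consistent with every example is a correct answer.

map_add(2) | map_add(7) | unique | drop(2) | sum

Check, running the answer program on each example:
  [-2, 50, -5, 29] -> [0, 52, -3, 31] -> [7, 59, 4, 38] -> [7, 59, 4, 38] -> [4, 38] -> 42
  [12, 12, 9, -41, -40, 12, 47, 21, 42, 43] -> [14, 14, 11, -39, -38, 14, 49, 23, 44, 45] -> [21, 21, 18, -32, -31, 21, 56, 30, 51, 52] -> [21, 18, -32, -31, 56, 30, 51, 52] -> [-32, -31, 56, 30, 51, 52] -> 126
  [-5, 41, -32] -> [-3, 43, -30] -> [4, 50, -23] -> [4, 50, -23] -> [-23] -> -23
  [2, -8, 8, 12, -36] -> [4, -6, 10, 14, -34] -> [11, 1, 17, 21, -27] -> [11, 1, 17, 21, -27] -> [17, 21, -27] -> 11
  [-47, 5, 11, -37, -14, 43, 27] -> [-45, 7, 13, -35, -12, 45, 29] -> [-38, 14, 20, -28, -5, 52, 36] -> [-38, 14, 20, -28, -5, 52, 36] -> [20, -28, -5, 52, 36] -> 75
  [-7, 7, -11, -48, 49, -34, -17] -> [-5, 9, -9, -46, 51, -32, -15] -> [2, 16, -2, -39, 58, -25, -8] -> [2, 16, -2, -39, 58, -25, -8] -> [-2, -39, 58, -25, -8] -> -16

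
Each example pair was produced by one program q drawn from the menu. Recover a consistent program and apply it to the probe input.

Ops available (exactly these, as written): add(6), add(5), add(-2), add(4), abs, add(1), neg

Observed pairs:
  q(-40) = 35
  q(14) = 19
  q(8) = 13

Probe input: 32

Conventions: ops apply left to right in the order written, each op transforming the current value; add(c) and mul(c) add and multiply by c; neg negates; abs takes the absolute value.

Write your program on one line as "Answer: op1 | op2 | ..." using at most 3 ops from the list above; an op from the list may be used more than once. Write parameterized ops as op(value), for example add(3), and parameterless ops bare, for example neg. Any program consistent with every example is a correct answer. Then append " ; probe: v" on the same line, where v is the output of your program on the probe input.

add(5) | neg | abs ; probe: 37

Check, running the answer program on each example:
  -40 -> -35 -> 35 -> 35
  14 -> 19 -> -19 -> 19
  8 -> 13 -> -13 -> 13
  probe: 32 -> 37 -> -37 -> 37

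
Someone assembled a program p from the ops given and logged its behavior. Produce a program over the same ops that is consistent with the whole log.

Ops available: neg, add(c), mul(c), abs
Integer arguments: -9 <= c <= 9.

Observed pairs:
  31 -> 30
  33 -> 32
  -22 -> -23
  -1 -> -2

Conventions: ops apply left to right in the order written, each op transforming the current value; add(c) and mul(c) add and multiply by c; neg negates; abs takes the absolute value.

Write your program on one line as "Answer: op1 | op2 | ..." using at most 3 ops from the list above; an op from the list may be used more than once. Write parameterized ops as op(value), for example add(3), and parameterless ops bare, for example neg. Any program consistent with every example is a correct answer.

add(4) | add(-5)

Check, running the answer program on each example:
  31 -> 35 -> 30
  33 -> 37 -> 32
  -22 -> -18 -> -23
  -1 -> 3 -> -2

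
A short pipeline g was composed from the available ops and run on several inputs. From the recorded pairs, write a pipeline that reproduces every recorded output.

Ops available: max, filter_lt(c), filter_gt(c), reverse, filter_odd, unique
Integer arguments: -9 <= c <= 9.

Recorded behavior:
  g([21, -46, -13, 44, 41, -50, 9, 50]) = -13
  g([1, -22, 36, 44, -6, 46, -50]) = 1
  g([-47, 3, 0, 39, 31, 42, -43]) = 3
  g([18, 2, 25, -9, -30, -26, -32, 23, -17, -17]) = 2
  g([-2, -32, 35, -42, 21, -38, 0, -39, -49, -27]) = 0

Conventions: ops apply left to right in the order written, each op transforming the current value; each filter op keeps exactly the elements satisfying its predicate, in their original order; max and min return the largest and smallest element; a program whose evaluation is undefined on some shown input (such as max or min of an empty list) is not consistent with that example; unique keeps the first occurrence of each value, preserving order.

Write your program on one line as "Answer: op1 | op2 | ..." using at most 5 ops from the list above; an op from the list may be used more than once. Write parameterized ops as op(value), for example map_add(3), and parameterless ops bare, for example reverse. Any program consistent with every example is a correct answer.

reverse | unique | filter_lt(5) | max

Check, running the answer program on each example:
  [21, -46, -13, 44, 41, -50, 9, 50] -> [50, 9, -50, 41, 44, -13, -46, 21] -> [50, 9, -50, 41, 44, -13, -46, 21] -> [-50, -13, -46] -> -13
  [1, -22, 36, 44, -6, 46, -50] -> [-50, 46, -6, 44, 36, -22, 1] -> [-50, 46, -6, 44, 36, -22, 1] -> [-50, -6, -22, 1] -> 1
  [-47, 3, 0, 39, 31, 42, -43] -> [-43, 42, 31, 39, 0, 3, -47] -> [-43, 42, 31, 39, 0, 3, -47] -> [-43, 0, 3, -47] -> 3
  [18, 2, 25, -9, -30, -26, -32, 23, -17, -17] -> [-17, -17, 23, -32, -26, -30, -9, 25, 2, 18] -> [-17, 23, -32, -26, -30, -9, 25, 2, 18] -> [-17, -32, -26, -30, -9, 2] -> 2
  [-2, -32, 35, -42, 21, -38, 0, -39, -49, -27] -> [-27, -49, -39, 0, -38, 21, -42, 35, -32, -2] -> [-27, -49, -39, 0, -38, 21, -42, 35, -32, -2] -> [-27, -49, -39, 0, -38, -42, -32, -2] -> 0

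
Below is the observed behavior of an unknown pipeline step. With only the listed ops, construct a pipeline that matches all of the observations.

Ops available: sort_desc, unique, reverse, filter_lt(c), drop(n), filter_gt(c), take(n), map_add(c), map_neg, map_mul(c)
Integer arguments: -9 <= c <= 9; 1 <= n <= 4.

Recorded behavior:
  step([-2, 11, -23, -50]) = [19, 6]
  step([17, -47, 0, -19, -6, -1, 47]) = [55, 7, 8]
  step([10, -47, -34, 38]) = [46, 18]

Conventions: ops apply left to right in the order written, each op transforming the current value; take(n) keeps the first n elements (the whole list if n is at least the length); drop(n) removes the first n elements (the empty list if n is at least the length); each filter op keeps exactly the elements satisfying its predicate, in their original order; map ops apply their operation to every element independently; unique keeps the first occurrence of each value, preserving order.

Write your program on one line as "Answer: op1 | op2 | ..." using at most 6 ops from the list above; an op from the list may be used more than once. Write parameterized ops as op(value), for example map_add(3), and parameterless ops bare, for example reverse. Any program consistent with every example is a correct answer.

filter_gt(-3) | reverse | take(3) | map_add(-1) | map_add(9)

Check, running the answer program on each example:
  [-2, 11, -23, -50] -> [-2, 11] -> [11, -2] -> [11, -2] -> [10, -3] -> [19, 6]
  [17, -47, 0, -19, -6, -1, 47] -> [17, 0, -1, 47] -> [47, -1, 0, 17] -> [47, -1, 0] -> [46, -2, -1] -> [55, 7, 8]
  [10, -47, -34, 38] -> [10, 38] -> [38, 10] -> [38, 10] -> [37, 9] -> [46, 18]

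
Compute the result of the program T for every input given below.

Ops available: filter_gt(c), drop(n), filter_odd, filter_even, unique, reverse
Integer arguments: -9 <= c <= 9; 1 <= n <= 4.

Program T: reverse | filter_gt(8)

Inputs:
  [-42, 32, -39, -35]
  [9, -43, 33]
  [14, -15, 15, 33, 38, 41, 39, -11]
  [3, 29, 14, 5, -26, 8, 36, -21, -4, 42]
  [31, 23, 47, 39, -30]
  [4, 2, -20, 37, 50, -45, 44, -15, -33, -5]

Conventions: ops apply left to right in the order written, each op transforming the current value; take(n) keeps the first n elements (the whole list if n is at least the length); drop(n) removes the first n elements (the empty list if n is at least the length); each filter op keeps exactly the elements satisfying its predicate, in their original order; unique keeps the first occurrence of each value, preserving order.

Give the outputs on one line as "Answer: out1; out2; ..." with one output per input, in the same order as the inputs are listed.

Execution, op by op:
  [-42, 32, -39, -35] -> [-35, -39, 32, -42] -> [32]
  [9, -43, 33] -> [33, -43, 9] -> [33, 9]
  [14, -15, 15, 33, 38, 41, 39, -11] -> [-11, 39, 41, 38, 33, 15, -15, 14] -> [39, 41, 38, 33, 15, 14]
  [3, 29, 14, 5, -26, 8, 36, -21, -4, 42] -> [42, -4, -21, 36, 8, -26, 5, 14, 29, 3] -> [42, 36, 14, 29]
  [31, 23, 47, 39, -30] -> [-30, 39, 47, 23, 31] -> [39, 47, 23, 31]
  [4, 2, -20, 37, 50, -45, 44, -15, -33, -5] -> [-5, -33, -15, 44, -45, 50, 37, -20, 2, 4] -> [44, 50, 37]

[32]; [33, 9]; [39, 41, 38, 33, 15, 14]; [42, 36, 14, 29]; [39, 47, 23, 31]; [44, 50, 37]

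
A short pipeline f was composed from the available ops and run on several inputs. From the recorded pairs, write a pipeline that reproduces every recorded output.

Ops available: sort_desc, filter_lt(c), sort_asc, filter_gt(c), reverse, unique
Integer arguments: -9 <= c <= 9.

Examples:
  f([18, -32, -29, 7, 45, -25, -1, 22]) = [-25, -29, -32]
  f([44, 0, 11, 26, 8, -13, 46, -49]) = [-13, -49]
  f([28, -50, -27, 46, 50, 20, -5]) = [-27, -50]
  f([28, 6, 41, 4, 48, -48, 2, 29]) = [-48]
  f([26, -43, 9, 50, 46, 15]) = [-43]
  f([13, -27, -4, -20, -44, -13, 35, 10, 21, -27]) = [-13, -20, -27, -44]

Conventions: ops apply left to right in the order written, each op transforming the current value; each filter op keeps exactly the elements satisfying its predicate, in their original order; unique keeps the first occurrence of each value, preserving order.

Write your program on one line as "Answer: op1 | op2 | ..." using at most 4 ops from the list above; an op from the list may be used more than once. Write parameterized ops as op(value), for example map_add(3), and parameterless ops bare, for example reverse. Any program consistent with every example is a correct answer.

filter_lt(-5) | unique | sort_asc | sort_desc

Check, running the answer program on each example:
  [18, -32, -29, 7, 45, -25, -1, 22] -> [-32, -29, -25] -> [-32, -29, -25] -> [-32, -29, -25] -> [-25, -29, -32]
  [44, 0, 11, 26, 8, -13, 46, -49] -> [-13, -49] -> [-13, -49] -> [-49, -13] -> [-13, -49]
  [28, -50, -27, 46, 50, 20, -5] -> [-50, -27] -> [-50, -27] -> [-50, -27] -> [-27, -50]
  [28, 6, 41, 4, 48, -48, 2, 29] -> [-48] -> [-48] -> [-48] -> [-48]
  [26, -43, 9, 50, 46, 15] -> [-43] -> [-43] -> [-43] -> [-43]
  [13, -27, -4, -20, -44, -13, 35, 10, 21, -27] -> [-27, -20, -44, -13, -27] -> [-27, -20, -44, -13] -> [-44, -27, -20, -13] -> [-13, -20, -27, -44]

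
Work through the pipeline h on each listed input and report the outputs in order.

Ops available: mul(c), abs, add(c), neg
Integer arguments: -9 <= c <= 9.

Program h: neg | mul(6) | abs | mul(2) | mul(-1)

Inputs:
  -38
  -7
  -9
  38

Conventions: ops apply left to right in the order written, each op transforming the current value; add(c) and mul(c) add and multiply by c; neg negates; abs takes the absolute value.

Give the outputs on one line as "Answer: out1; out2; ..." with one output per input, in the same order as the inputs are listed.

-456; -84; -108; -456

Execution, op by op:
  -38 -> 38 -> 228 -> 228 -> 456 -> -456
  -7 -> 7 -> 42 -> 42 -> 84 -> -84
  -9 -> 9 -> 54 -> 54 -> 108 -> -108
  38 -> -38 -> -228 -> 228 -> 456 -> -456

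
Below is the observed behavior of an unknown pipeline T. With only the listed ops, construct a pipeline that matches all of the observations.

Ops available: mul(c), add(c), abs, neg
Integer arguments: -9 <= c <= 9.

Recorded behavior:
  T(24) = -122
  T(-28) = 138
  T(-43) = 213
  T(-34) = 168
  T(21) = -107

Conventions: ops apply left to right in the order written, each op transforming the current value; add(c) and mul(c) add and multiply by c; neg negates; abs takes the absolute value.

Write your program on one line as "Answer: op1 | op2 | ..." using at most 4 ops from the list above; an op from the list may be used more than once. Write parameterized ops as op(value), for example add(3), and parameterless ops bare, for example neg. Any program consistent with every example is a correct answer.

neg | mul(-5) | add(2) | neg

Check, running the answer program on each example:
  24 -> -24 -> 120 -> 122 -> -122
  -28 -> 28 -> -140 -> -138 -> 138
  -43 -> 43 -> -215 -> -213 -> 213
  -34 -> 34 -> -170 -> -168 -> 168
  21 -> -21 -> 105 -> 107 -> -107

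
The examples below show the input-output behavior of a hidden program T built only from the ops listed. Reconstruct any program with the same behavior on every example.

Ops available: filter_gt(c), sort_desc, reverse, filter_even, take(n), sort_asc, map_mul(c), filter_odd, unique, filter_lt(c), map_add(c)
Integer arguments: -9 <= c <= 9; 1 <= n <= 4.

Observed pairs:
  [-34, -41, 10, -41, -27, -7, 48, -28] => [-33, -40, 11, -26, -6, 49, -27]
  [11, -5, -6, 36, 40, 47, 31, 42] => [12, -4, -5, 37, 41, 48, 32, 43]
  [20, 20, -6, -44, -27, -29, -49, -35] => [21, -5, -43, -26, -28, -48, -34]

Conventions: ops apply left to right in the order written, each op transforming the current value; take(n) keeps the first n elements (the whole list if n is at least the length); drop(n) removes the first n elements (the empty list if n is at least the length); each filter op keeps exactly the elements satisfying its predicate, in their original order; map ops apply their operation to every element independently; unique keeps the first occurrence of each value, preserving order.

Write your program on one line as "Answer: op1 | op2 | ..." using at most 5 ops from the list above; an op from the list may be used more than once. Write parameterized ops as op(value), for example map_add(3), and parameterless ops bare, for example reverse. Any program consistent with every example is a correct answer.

map_add(6) | map_add(-2) | unique | map_add(-3)

Check, running the answer program on each example:
  [-34, -41, 10, -41, -27, -7, 48, -28] -> [-28, -35, 16, -35, -21, -1, 54, -22] -> [-30, -37, 14, -37, -23, -3, 52, -24] -> [-30, -37, 14, -23, -3, 52, -24] -> [-33, -40, 11, -26, -6, 49, -27]
  [11, -5, -6, 36, 40, 47, 31, 42] -> [17, 1, 0, 42, 46, 53, 37, 48] -> [15, -1, -2, 40, 44, 51, 35, 46] -> [15, -1, -2, 40, 44, 51, 35, 46] -> [12, -4, -5, 37, 41, 48, 32, 43]
  [20, 20, -6, -44, -27, -29, -49, -35] -> [26, 26, 0, -38, -21, -23, -43, -29] -> [24, 24, -2, -40, -23, -25, -45, -31] -> [24, -2, -40, -23, -25, -45, -31] -> [21, -5, -43, -26, -28, -48, -34]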